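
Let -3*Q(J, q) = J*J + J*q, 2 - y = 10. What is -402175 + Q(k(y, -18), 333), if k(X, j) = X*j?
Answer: -425071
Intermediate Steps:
y = -8 (y = 2 - 1*10 = 2 - 10 = -8)
Q(J, q) = -J²/3 - J*q/3 (Q(J, q) = -(J*J + J*q)/3 = -(J² + J*q)/3 = -J²/3 - J*q/3)
-402175 + Q(k(y, -18), 333) = -402175 - (-8*(-18))*(-8*(-18) + 333)/3 = -402175 - ⅓*144*(144 + 333) = -402175 - ⅓*144*477 = -402175 - 22896 = -425071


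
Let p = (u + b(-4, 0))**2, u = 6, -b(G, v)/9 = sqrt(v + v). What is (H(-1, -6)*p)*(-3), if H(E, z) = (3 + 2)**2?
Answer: -2700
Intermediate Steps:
b(G, v) = -9*sqrt(2)*sqrt(v) (b(G, v) = -9*sqrt(v + v) = -9*sqrt(2)*sqrt(v))
H(E, z) = 25 (H(E, z) = 5**2 = 25)
p = 36 (p = (6 - 9*sqrt(2)*sqrt(0))**2 = (6 - 9*sqrt(2)*0)**2 = (6 + 0)**2 = 6**2 = 36)
(H(-1, -6)*p)*(-3) = (25*36)*(-3) = 900*(-3) = -2700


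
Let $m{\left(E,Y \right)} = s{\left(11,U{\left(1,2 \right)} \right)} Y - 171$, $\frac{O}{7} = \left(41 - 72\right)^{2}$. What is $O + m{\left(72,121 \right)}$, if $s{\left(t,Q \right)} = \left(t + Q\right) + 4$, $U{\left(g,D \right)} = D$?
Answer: $8613$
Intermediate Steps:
$O = 6727$ ($O = 7 \left(41 - 72\right)^{2} = 7 \left(-31\right)^{2} = 7 \cdot 961 = 6727$)
$s{\left(t,Q \right)} = 4 + Q + t$ ($s{\left(t,Q \right)} = \left(Q + t\right) + 4 = 4 + Q + t$)
$m{\left(E,Y \right)} = -171 + 17 Y$ ($m{\left(E,Y \right)} = \left(4 + 2 + 11\right) Y - 171 = 17 Y - 171 = -171 + 17 Y$)
$O + m{\left(72,121 \right)} = 6727 + \left(-171 + 17 \cdot 121\right) = 6727 + \left(-171 + 2057\right) = 6727 + 1886 = 8613$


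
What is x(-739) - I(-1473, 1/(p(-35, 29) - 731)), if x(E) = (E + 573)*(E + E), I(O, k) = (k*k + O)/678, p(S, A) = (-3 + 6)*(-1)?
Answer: 793103265427/3232536 ≈ 2.4535e+5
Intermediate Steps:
p(S, A) = -3 (p(S, A) = 3*(-1) = -3)
I(O, k) = O/678 + k²/678 (I(O, k) = (k² + O)*(1/678) = (O + k²)*(1/678) = O/678 + k²/678)
x(E) = 2*E*(573 + E) (x(E) = (573 + E)*(2*E) = 2*E*(573 + E))
x(-739) - I(-1473, 1/(p(-35, 29) - 731)) = 2*(-739)*(573 - 739) - ((1/678)*(-1473) + (1/(-3 - 731))²/678) = 2*(-739)*(-166) - (-491/226 + (1/(-734))²/678) = 245348 - (-491/226 + (-1/734)²/678) = 245348 - (-491/226 + (1/678)*(1/538756)) = 245348 - (-491/226 + 1/365276568) = 245348 - 1*(-7022899/3232536) = 245348 + 7022899/3232536 = 793103265427/3232536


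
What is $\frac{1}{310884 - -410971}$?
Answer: $\frac{1}{721855} \approx 1.3853 \cdot 10^{-6}$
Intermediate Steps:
$\frac{1}{310884 - -410971} = \frac{1}{310884 + \left(\left(-59927 - 11423\right) + 482321\right)} = \frac{1}{310884 + \left(-71350 + 482321\right)} = \frac{1}{310884 + 410971} = \frac{1}{721855}$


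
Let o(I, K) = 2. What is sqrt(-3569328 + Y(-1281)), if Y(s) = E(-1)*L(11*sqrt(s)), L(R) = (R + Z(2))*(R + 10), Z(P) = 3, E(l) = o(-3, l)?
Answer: sqrt(-3879270 + 286*I*sqrt(1281)) ≈ 2.599 + 1969.6*I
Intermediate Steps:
E(l) = 2
L(R) = (3 + R)*(10 + R) (L(R) = (R + 3)*(R + 10) = (3 + R)*(10 + R))
Y(s) = 60 + 242*s + 286*sqrt(s) (Y(s) = 2*(30 + (11*sqrt(s))**2 + 13*(11*sqrt(s))) = 2*(30 + 121*s + 143*sqrt(s)) = 60 + 242*s + 286*sqrt(s))
sqrt(-3569328 + Y(-1281)) = sqrt(-3569328 + (60 + 242*(-1281) + 286*sqrt(-1281))) = sqrt(-3569328 + (60 - 310002 + 286*(I*sqrt(1281)))) = sqrt(-3569328 + (60 - 310002 + 286*I*sqrt(1281))) = sqrt(-3569328 + (-309942 + 286*I*sqrt(1281))) = sqrt(-3879270 + 286*I*sqrt(1281))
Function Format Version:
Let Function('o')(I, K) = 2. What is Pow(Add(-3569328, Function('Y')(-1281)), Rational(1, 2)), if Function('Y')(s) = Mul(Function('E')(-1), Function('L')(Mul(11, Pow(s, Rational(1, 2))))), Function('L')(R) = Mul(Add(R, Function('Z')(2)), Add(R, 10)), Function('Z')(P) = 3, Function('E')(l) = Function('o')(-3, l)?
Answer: Pow(Add(-3879270, Mul(286, I, Pow(1281, Rational(1, 2)))), Rational(1, 2)) ≈ Add(2.599, Mul(1969.6, I))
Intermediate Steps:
Function('E')(l) = 2
Function('L')(R) = Mul(Add(3, R), Add(10, R)) (Function('L')(R) = Mul(Add(R, 3), Add(R, 10)) = Mul(Add(3, R), Add(10, R)))
Function('Y')(s) = Add(60, Mul(242, s), Mul(286, Pow(s, Rational(1, 2)))) (Function('Y')(s) = Mul(2, Add(30, Pow(Mul(11, Pow(s, Rational(1, 2))), 2), Mul(13, Mul(11, Pow(s, Rational(1, 2)))))) = Mul(2, Add(30, Mul(121, s), Mul(143, Pow(s, Rational(1, 2))))) = Add(60, Mul(242, s), Mul(286, Pow(s, Rational(1, 2)))))
Pow(Add(-3569328, Function('Y')(-1281)), Rational(1, 2)) = Pow(Add(-3569328, Add(60, Mul(242, -1281), Mul(286, Pow(-1281, Rational(1, 2))))), Rational(1, 2)) = Pow(Add(-3569328, Add(60, -310002, Mul(286, Mul(I, Pow(1281, Rational(1, 2)))))), Rational(1, 2)) = Pow(Add(-3569328, Add(60, -310002, Mul(286, I, Pow(1281, Rational(1, 2))))), Rational(1, 2)) = Pow(Add(-3569328, Add(-309942, Mul(286, I, Pow(1281, Rational(1, 2))))), Rational(1, 2)) = Pow(Add(-3879270, Mul(286, I, Pow(1281, Rational(1, 2)))), Rational(1, 2))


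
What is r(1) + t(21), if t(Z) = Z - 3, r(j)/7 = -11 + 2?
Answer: -45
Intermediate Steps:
r(j) = -63 (r(j) = 7*(-11 + 2) = 7*(-9) = -63)
t(Z) = -3 + Z
r(1) + t(21) = -63 + (-3 + 21) = -63 + 18 = -45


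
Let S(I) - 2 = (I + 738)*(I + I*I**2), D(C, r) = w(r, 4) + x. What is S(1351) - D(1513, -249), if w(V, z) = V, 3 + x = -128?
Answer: 5151156267660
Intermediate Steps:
x = -131 (x = -3 - 128 = -131)
D(C, r) = -131 + r (D(C, r) = r - 131 = -131 + r)
S(I) = 2 + (738 + I)*(I + I**3) (S(I) = 2 + (I + 738)*(I + I*I**2) = 2 + (738 + I)*(I + I**3))
S(1351) - D(1513, -249) = (2 + 1351**2 + 1351**4 + 738*1351 + 738*1351**3) - (-131 - 249) = (2 + 1825201 + 3331358690401 + 997038 + 738*2465846551) - 1*(-380) = (2 + 1825201 + 3331358690401 + 997038 + 1819794754638) + 380 = 5151156267280 + 380 = 5151156267660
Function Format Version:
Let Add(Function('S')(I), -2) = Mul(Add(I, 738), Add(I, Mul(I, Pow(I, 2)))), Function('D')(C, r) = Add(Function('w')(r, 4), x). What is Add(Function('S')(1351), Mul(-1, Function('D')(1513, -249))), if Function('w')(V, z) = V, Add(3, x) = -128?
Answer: 5151156267660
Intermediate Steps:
x = -131 (x = Add(-3, -128) = -131)
Function('D')(C, r) = Add(-131, r) (Function('D')(C, r) = Add(r, -131) = Add(-131, r))
Function('S')(I) = Add(2, Mul(Add(738, I), Add(I, Pow(I, 3)))) (Function('S')(I) = Add(2, Mul(Add(I, 738), Add(I, Mul(I, Pow(I, 2))))) = Add(2, Mul(Add(738, I), Add(I, Pow(I, 3)))))
Add(Function('S')(1351), Mul(-1, Function('D')(1513, -249))) = Add(Add(2, Pow(1351, 2), Pow(1351, 4), Mul(738, 1351), Mul(738, Pow(1351, 3))), Mul(-1, Add(-131, -249))) = Add(Add(2, 1825201, 3331358690401, 997038, Mul(738, 2465846551)), Mul(-1, -380)) = Add(Add(2, 1825201, 3331358690401, 997038, 1819794754638), 380) = Add(5151156267280, 380) = 5151156267660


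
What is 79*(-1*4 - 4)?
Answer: -632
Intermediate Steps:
79*(-1*4 - 4) = 79*(-4 - 4) = 79*(-8) = -632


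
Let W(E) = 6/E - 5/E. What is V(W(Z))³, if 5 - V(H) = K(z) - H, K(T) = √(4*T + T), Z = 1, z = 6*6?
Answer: 3456 - 1728*√5 ≈ -407.93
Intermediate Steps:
z = 36
W(E) = 1/E
K(T) = √5*√T (K(T) = √(5*T) = √5*√T)
V(H) = 5 + H - 6*√5 (V(H) = 5 - (√5*√36 - H) = 5 - (√5*6 - H) = 5 - (6*√5 - H) = 5 - (-H + 6*√5) = 5 + (H - 6*√5) = 5 + H - 6*√5)
V(W(Z))³ = (5 + 1/1 - 6*√5)³ = (5 + 1 - 6*√5)³ = (6 - 6*√5)³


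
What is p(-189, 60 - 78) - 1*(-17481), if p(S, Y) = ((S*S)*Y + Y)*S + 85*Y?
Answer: 121542195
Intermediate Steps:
p(S, Y) = 85*Y + S*(Y + Y*S²) (p(S, Y) = (S²*Y + Y)*S + 85*Y = (Y*S² + Y)*S + 85*Y = (Y + Y*S²)*S + 85*Y = S*(Y + Y*S²) + 85*Y = 85*Y + S*(Y + Y*S²))
p(-189, 60 - 78) - 1*(-17481) = (60 - 78)*(85 - 189 + (-189)³) - 1*(-17481) = -18*(85 - 189 - 6751269) + 17481 = -18*(-6751373) + 17481 = 121524714 + 17481 = 121542195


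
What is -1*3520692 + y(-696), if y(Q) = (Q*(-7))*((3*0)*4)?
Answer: -3520692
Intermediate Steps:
y(Q) = 0 (y(Q) = (-7*Q)*(0*4) = -7*Q*0 = 0)
-1*3520692 + y(-696) = -1*3520692 + 0 = -3520692 + 0 = -3520692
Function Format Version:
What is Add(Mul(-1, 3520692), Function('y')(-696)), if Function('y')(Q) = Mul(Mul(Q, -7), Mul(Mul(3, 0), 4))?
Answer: -3520692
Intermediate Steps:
Function('y')(Q) = 0 (Function('y')(Q) = Mul(Mul(-7, Q), Mul(0, 4)) = Mul(Mul(-7, Q), 0) = 0)
Add(Mul(-1, 3520692), Function('y')(-696)) = Add(Mul(-1, 3520692), 0) = Add(-3520692, 0) = -3520692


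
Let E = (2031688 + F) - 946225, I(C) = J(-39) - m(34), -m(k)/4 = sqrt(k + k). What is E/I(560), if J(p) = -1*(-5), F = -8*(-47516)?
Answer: -7327955/1063 + 11724728*sqrt(17)/1063 ≈ 38584.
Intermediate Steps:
F = 380128
J(p) = 5
m(k) = -4*sqrt(2)*sqrt(k) (m(k) = -4*sqrt(k + k) = -4*sqrt(2)*sqrt(k))
I(C) = 5 + 8*sqrt(17) (I(C) = 5 - (-4)*sqrt(2)*sqrt(34) = 5 - (-8)*sqrt(17) = 5 + 8*sqrt(17))
E = 1465591 (E = (2031688 + 380128) - 946225 = 2411816 - 946225 = 1465591)
E/I(560) = 1465591/(5 + 8*sqrt(17))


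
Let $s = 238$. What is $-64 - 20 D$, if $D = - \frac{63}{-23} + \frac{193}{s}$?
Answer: $- \frac{369498}{2737} \approx -135.0$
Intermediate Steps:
$D = \frac{19433}{5474}$ ($D = - \frac{63}{-23} + \frac{193}{238} = \left(-63\right) \left(- \frac{1}{23}\right) + 193 \cdot \frac{1}{238} = \frac{63}{23} + \frac{193}{238} = \frac{19433}{5474} \approx 3.5501$)
$-64 - 20 D = -64 - \frac{194330}{2737} = - \frac{369498}{2737}$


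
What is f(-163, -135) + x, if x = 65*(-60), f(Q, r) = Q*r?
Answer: 18105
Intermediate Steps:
x = -3900
f(-163, -135) + x = -163*(-135) - 3900 = 22005 - 3900 = 18105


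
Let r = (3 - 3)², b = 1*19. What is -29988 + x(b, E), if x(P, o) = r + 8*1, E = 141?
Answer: -29980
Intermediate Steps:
b = 19
r = 0 (r = 0² = 0)
x(P, o) = 8 (x(P, o) = 0 + 8*1 = 0 + 8 = 8)
-29988 + x(b, E) = -29988 + 8 = -29980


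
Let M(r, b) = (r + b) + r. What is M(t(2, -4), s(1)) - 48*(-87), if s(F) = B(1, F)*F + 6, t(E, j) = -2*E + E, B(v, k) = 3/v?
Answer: 4181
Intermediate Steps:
t(E, j) = -E
s(F) = 6 + 3*F (s(F) = (3/1)*F + 6 = (3*1)*F + 6 = 3*F + 6 = 6 + 3*F)
M(r, b) = b + 2*r (M(r, b) = (b + r) + r = b + 2*r)
M(t(2, -4), s(1)) - 48*(-87) = ((6 + 3*1) + 2*(-1*2)) - 48*(-87) = ((6 + 3) + 2*(-2)) + 4176 = (9 - 4) + 4176 = 5 + 4176 = 4181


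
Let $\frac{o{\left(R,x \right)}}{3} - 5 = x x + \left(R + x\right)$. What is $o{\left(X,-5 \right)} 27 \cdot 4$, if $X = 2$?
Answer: $8748$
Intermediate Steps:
$o{\left(R,x \right)} = 15 + 3 R + 3 x + 3 x^{2}$ ($o{\left(R,x \right)} = 15 + 3 \left(x x + \left(R + x\right)\right) = 15 + 3 \left(x^{2} + \left(R + x\right)\right) = 15 + 3 \left(R + x + x^{2}\right) = 15 + \left(3 R + 3 x + 3 x^{2}\right) = 15 + 3 R + 3 x + 3 x^{2}$)
$o{\left(X,-5 \right)} 27 \cdot 4 = \left(15 + 3 \cdot 2 + 3 \left(-5\right) + 3 \left(-5\right)^{2}\right) 27 \cdot 4 = \left(15 + 6 - 15 + 3 \cdot 25\right) 27 \cdot 4 = \left(15 + 6 - 15 + 75\right) 27 \cdot 4 = 81 \cdot 27 \cdot 4 = 2187 \cdot 4 = 8748$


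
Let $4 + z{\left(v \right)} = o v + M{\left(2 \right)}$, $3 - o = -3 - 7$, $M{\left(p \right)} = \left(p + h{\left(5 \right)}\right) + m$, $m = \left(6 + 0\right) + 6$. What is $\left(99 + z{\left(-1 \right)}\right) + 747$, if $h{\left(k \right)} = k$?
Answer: $848$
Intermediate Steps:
$m = 12$ ($m = 6 + 6 = 12$)
$M{\left(p \right)} = 17 + p$ ($M{\left(p \right)} = \left(p + 5\right) + 12 = \left(5 + p\right) + 12 = 17 + p$)
$o = 13$ ($o = 3 - \left(-3 - 7\right) = 3 - -10 = 3 + 10 = 13$)
$z{\left(v \right)} = 15 + 13 v$ ($z{\left(v \right)} = -4 + \left(13 v + \left(17 + 2\right)\right) = -4 + \left(13 v + 19\right) = -4 + \left(19 + 13 v\right) = 15 + 13 v$)
$\left(99 + z{\left(-1 \right)}\right) + 747 = \left(99 + \left(15 + 13 \left(-1\right)\right)\right) + 747 = \left(99 + \left(15 - 13\right)\right) + 747 = \left(99 + 2\right) + 747 = 101 + 747 = 848$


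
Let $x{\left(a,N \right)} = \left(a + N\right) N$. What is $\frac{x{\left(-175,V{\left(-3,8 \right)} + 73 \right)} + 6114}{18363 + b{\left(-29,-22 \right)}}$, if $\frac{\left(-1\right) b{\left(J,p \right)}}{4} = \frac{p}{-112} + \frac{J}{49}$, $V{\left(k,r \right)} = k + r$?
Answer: $- \frac{142296}{1799729} \approx -0.079065$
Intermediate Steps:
$x{\left(a,N \right)} = N \left(N + a\right)$ ($x{\left(a,N \right)} = \left(N + a\right) N = N \left(N + a\right)$)
$b{\left(J,p \right)} = - \frac{4 J}{49} + \frac{p}{28}$ ($b{\left(J,p \right)} = - 4 \left(\frac{p}{-112} + \frac{J}{49}\right) = - 4 \left(p \left(- \frac{1}{112}\right) + J \frac{1}{49}\right) = - 4 \left(- \frac{p}{112} + \frac{J}{49}\right) = - \frac{4 J}{49} + \frac{p}{28}$)
$\frac{x{\left(-175,V{\left(-3,8 \right)} + 73 \right)} + 6114}{18363 + b{\left(-29,-22 \right)}} = \frac{\left(\left(-3 + 8\right) + 73\right) \left(\left(\left(-3 + 8\right) + 73\right) - 175\right) + 6114}{18363 + \left(\left(- \frac{4}{49}\right) \left(-29\right) + \frac{1}{28} \left(-22\right)\right)} = \frac{\left(5 + 73\right) \left(\left(5 + 73\right) - 175\right) + 6114}{18363 + \left(\frac{116}{49} - \frac{11}{14}\right)} = \frac{78 \left(78 - 175\right) + 6114}{18363 + \frac{155}{98}} = \frac{78 \left(-97\right) + 6114}{\frac{1799729}{98}} = \left(-7566 + 6114\right) \frac{98}{1799729} = \left(-1452\right) \frac{98}{1799729} = - \frac{142296}{1799729}$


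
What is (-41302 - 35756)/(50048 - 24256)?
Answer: -38529/12896 ≈ -2.9877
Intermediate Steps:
(-41302 - 35756)/(50048 - 24256) = -77058/25792 = -77058*1/25792 = -38529/12896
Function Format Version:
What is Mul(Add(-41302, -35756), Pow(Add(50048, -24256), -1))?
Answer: Rational(-38529, 12896) ≈ -2.9877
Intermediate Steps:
Mul(Add(-41302, -35756), Pow(Add(50048, -24256), -1)) = Mul(-77058, Pow(25792, -1)) = Mul(-77058, Rational(1, 25792)) = Rational(-38529, 12896)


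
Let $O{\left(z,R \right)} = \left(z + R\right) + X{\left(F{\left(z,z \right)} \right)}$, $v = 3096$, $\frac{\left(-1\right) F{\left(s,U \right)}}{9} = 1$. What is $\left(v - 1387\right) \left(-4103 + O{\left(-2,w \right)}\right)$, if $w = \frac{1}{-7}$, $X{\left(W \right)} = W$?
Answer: $- \frac{49217491}{7} \approx -7.0311 \cdot 10^{6}$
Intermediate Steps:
$F{\left(s,U \right)} = -9$ ($F{\left(s,U \right)} = \left(-9\right) 1 = -9$)
$w = - \frac{1}{7} \approx -0.14286$
$O{\left(z,R \right)} = -9 + R + z$ ($O{\left(z,R \right)} = \left(z + R\right) - 9 = \left(R + z\right) - 9 = -9 + R + z$)
$\left(v - 1387\right) \left(-4103 + O{\left(-2,w \right)}\right) = \left(3096 - 1387\right) \left(-4103 - \frac{78}{7}\right) = 1709 \left(-4103 - \frac{78}{7}\right) = 1709 \left(- \frac{28799}{7}\right) = - \frac{49217491}{7}$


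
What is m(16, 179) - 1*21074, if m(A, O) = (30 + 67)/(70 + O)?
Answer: -5247329/249 ≈ -21074.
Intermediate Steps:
m(A, O) = 97/(70 + O)
m(16, 179) - 1*21074 = 97/(70 + 179) - 1*21074 = 97/249 - 21074 = -5247329/249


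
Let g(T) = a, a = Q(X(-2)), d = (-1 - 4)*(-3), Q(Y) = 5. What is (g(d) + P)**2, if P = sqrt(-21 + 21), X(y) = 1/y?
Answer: 25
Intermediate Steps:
X(y) = 1/y
P = 0 (P = sqrt(0) = 0)
d = 15 (d = -5*(-3) = 15)
a = 5
g(T) = 5
(g(d) + P)**2 = (5 + 0)**2 = 5**2 = 25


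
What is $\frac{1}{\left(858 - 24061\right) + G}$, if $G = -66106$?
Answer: $- \frac{1}{89309} \approx -1.1197 \cdot 10^{-5}$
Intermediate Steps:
$\frac{1}{\left(858 - 24061\right) + G} = \frac{1}{\left(858 - 24061\right) - 66106} = \frac{1}{-23203 - 66106} = \frac{1}{-89309} = - \frac{1}{89309}$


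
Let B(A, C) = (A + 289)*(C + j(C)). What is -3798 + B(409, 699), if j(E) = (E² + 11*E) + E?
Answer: 347382426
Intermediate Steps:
j(E) = E² + 12*E
B(A, C) = (289 + A)*(C + C*(12 + C)) (B(A, C) = (A + 289)*(C + C*(12 + C)) = (289 + A)*(C + C*(12 + C)))
-3798 + B(409, 699) = -3798 + 699*(3757 + 409 + 289*699 + 409*(12 + 699)) = -3798 + 699*(3757 + 409 + 202011 + 409*711) = -3798 + 699*(3757 + 409 + 202011 + 290799) = -3798 + 699*496976 = -3798 + 347386224 = 347382426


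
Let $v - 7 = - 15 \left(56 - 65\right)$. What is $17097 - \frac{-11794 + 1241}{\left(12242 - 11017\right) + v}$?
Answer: $\frac{23382152}{1367} \approx 17105.0$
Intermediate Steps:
$v = 142$ ($v = 7 - 15 \left(56 - 65\right) = 7 - -135 = 7 + 135 = 142$)
$17097 - \frac{-11794 + 1241}{\left(12242 - 11017\right) + v} = 17097 - \frac{-11794 + 1241}{\left(12242 - 11017\right) + 142} = 17097 - - \frac{10553}{1225 + 142} = 17097 - - \frac{10553}{1367} = 17097 + \frac{10553}{1367} = \frac{23382152}{1367}$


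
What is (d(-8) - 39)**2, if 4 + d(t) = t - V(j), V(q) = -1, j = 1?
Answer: 2500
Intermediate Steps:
d(t) = -3 + t (d(t) = -4 + (t - 1*(-1)) = -4 + (t + 1) = -4 + (1 + t) = -3 + t)
(d(-8) - 39)**2 = ((-3 - 8) - 39)**2 = (-11 - 39)**2 = (-50)**2 = 2500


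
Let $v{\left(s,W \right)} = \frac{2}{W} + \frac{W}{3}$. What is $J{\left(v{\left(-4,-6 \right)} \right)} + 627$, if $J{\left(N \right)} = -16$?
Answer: $611$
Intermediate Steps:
$v{\left(s,W \right)} = \frac{2}{W} + \frac{W}{3}$ ($v{\left(s,W \right)} = \frac{2}{W} + W \frac{1}{3} = \frac{2}{W} + \frac{W}{3}$)
$J{\left(v{\left(-4,-6 \right)} \right)} + 627 = -16 + 627 = 611$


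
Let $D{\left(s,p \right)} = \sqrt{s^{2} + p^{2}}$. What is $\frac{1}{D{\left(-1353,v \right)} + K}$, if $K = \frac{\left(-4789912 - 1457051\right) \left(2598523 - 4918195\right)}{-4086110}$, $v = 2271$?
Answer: $- \frac{822381006493595430}{2916475216244237642736743} - \frac{20870368665125 \sqrt{31058}}{17498851297465425856420458} \approx -2.8219 \cdot 10^{-7}$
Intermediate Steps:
$D{\left(s,p \right)} = \sqrt{p^{2} + s^{2}}$
$K = - \frac{7245452578068}{2043055}$ ($K = \left(-6246963\right) \left(-2319672\right) \left(- \frac{1}{4086110}\right) = 14490905156136 \left(- \frac{1}{4086110}\right) = - \frac{7245452578068}{2043055} \approx -3.5464 \cdot 10^{6}$)
$\frac{1}{D{\left(-1353,v \right)} + K} = \frac{1}{\sqrt{2271^{2} + \left(-1353\right)^{2}} - \frac{7245452578068}{2043055}} = \frac{1}{\sqrt{5157441 + 1830609} - \frac{7245452578068}{2043055}} = \frac{1}{\sqrt{6988050} - \frac{7245452578068}{2043055}} = \frac{1}{15 \sqrt{31058} - \frac{7245452578068}{2043055}} = \frac{1}{- \frac{7245452578068}{2043055} + 15 \sqrt{31058}}$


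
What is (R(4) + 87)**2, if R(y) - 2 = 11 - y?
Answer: 9216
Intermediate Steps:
R(y) = 13 - y (R(y) = 2 + (11 - y) = 13 - y)
(R(4) + 87)**2 = ((13 - 1*4) + 87)**2 = ((13 - 4) + 87)**2 = (9 + 87)**2 = 96**2 = 9216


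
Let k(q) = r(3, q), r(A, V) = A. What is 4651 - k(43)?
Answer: 4648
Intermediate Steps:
k(q) = 3
4651 - k(43) = 4651 - 1*3 = 4651 - 3 = 4648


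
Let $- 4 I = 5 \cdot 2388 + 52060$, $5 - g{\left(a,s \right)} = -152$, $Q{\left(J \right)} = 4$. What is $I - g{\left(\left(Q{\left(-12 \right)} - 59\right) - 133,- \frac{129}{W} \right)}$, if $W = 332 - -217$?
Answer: $-16157$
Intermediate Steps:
$W = 549$ ($W = 332 + 217 = 549$)
$g{\left(a,s \right)} = 157$ ($g{\left(a,s \right)} = 5 - -152 = 5 + 152 = 157$)
$I = -16000$ ($I = - \frac{5 \cdot 2388 + 52060}{4} = - \frac{11940 + 52060}{4} = \left(- \frac{1}{4}\right) 64000 = -16000$)
$I - g{\left(\left(Q{\left(-12 \right)} - 59\right) - 133,- \frac{129}{W} \right)} = -16000 - 157 = -16157$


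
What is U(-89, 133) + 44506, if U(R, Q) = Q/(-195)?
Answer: 8678537/195 ≈ 44505.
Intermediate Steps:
U(R, Q) = -Q/195 (U(R, Q) = Q*(-1/195) = -Q/195)
U(-89, 133) + 44506 = -1/195*133 + 44506 = -133/195 + 44506 = 8678537/195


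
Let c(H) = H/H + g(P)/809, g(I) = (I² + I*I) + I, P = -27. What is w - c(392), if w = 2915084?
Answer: 2358300716/809 ≈ 2.9151e+6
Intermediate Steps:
g(I) = I + 2*I² (g(I) = (I² + I²) + I = 2*I² + I = I + 2*I²)
c(H) = 2240/809 (c(H) = H/H - 27*(1 + 2*(-27))/809 = 1 - 27*(1 - 54)*(1/809) = 1 - 27*(-53)*(1/809) = 1 + 1431*(1/809) = 1 + 1431/809 = 2240/809)
w - c(392) = 2915084 - 1*2240/809 = 2915084 - 2240/809 = 2358300716/809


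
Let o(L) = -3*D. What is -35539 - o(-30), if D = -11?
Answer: -35572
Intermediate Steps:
o(L) = 33 (o(L) = -3*(-11) = 33)
-35539 - o(-30) = -35539 - 1*33 = -35539 - 33 = -35572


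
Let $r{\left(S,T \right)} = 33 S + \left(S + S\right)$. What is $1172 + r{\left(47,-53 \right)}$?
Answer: $2817$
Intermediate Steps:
$r{\left(S,T \right)} = 35 S$ ($r{\left(S,T \right)} = 33 S + 2 S = 35 S$)
$1172 + r{\left(47,-53 \right)} = 1172 + 35 \cdot 47 = 1172 + 1645 = 2817$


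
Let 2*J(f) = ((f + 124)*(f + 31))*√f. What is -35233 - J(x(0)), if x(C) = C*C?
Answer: -35233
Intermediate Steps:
x(C) = C²
J(f) = √f*(31 + f)*(124 + f)/2 (J(f) = (((f + 124)*(f + 31))*√f)/2 = (((124 + f)*(31 + f))*√f)/2 = (((31 + f)*(124 + f))*√f)/2 = (√f*(31 + f)*(124 + f))/2 = √f*(31 + f)*(124 + f)/2)
-35233 - J(x(0)) = -35233 - √(0²)*(3844 + (0²)² + 155*0²)/2 = -35233 - √0*(3844 + 0² + 155*0)/2 = -35233 - 0*(3844 + 0 + 0)/2 = -35233 - 0*3844/2 = -35233 - 1*0 = -35233 + 0 = -35233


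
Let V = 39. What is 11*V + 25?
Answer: 454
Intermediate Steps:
11*V + 25 = 11*39 + 25 = 429 + 25 = 454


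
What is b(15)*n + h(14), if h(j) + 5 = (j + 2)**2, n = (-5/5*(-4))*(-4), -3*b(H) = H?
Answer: 331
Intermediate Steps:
b(H) = -H/3
n = -16 (n = (-5*1/5*(-4))*(-4) = -1*(-4)*(-4) = 4*(-4) = -16)
h(j) = -5 + (2 + j)**2 (h(j) = -5 + (j + 2)**2 = -5 + (2 + j)**2)
b(15)*n + h(14) = -1/3*15*(-16) + (-5 + (2 + 14)**2) = -5*(-16) + (-5 + 16**2) = 80 + (-5 + 256) = 80 + 251 = 331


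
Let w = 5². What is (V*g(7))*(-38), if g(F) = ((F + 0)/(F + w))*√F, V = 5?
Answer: -665*√7/16 ≈ -109.96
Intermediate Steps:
w = 25
g(F) = F^(3/2)/(25 + F) (g(F) = ((F + 0)/(F + 25))*√F = (F/(25 + F))*√F = F^(3/2)/(25 + F))
(V*g(7))*(-38) = (5*(7^(3/2)/(25 + 7)))*(-38) = (5*((7*√7)/32))*(-38) = (5*((7*√7)*(1/32)))*(-38) = (5*(7*√7/32))*(-38) = (35*√7/32)*(-38) = -665*√7/16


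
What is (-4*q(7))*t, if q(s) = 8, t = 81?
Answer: -2592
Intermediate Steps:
(-4*q(7))*t = -4*8*81 = -32*81 = -2592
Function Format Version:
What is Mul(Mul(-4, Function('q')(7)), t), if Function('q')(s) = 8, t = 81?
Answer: -2592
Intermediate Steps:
Mul(Mul(-4, Function('q')(7)), t) = Mul(Mul(-4, 8), 81) = Mul(-32, 81) = -2592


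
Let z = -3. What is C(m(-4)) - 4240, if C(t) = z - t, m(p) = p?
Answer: -4239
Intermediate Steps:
C(t) = -3 - t
C(m(-4)) - 4240 = (-3 - 1*(-4)) - 4240 = (-3 + 4) - 4240 = 1 - 4240 = -4239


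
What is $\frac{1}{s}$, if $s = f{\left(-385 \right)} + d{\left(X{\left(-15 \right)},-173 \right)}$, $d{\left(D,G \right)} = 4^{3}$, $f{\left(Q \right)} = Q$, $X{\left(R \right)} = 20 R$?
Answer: $- \frac{1}{321} \approx -0.0031153$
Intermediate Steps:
$d{\left(D,G \right)} = 64$
$s = -321$ ($s = -385 + 64 = -321$)
$\frac{1}{s} = \frac{1}{-321} = - \frac{1}{321}$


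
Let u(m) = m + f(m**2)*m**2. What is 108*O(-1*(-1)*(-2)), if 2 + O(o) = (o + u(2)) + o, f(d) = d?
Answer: 1296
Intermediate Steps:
u(m) = m + m**4 (u(m) = m + m**2*m**2 = m + m**4)
O(o) = 16 + 2*o (O(o) = -2 + ((o + (2 + 2**4)) + o) = -2 + ((o + (2 + 16)) + o) = -2 + ((o + 18) + o) = -2 + ((18 + o) + o) = -2 + (18 + 2*o) = 16 + 2*o)
108*O(-1*(-1)*(-2)) = 108*(16 + 2*(-1*(-1)*(-2))) = 108*(16 + 2*(1*(-2))) = 108*(16 + 2*(-2)) = 108*(16 - 4) = 108*12 = 1296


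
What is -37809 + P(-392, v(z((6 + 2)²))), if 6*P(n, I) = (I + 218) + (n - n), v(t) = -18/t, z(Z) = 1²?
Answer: -113327/3 ≈ -37776.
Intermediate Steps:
z(Z) = 1
P(n, I) = 109/3 + I/6 (P(n, I) = ((I + 218) + (n - n))/6 = ((218 + I) + 0)/6 = (218 + I)/6 = 109/3 + I/6)
-37809 + P(-392, v(z((6 + 2)²))) = -37809 + (109/3 + (-18/1)/6) = -37809 + (109/3 + (-18*1)/6) = -37809 + (109/3 + (⅙)*(-18)) = -37809 + (109/3 - 3) = -37809 + 100/3 = -113327/3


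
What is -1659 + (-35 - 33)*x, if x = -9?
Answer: -1047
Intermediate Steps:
-1659 + (-35 - 33)*x = -1659 + (-35 - 33)*(-9) = -1659 - 68*(-9) = -1659 + 612 = -1047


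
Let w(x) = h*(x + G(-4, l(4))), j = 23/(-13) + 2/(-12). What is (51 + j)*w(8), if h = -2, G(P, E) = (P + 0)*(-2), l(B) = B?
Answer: -61232/39 ≈ -1570.1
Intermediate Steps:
j = -151/78 (j = 23*(-1/13) + 2*(-1/12) = -23/13 - ⅙ = -151/78 ≈ -1.9359)
G(P, E) = -2*P (G(P, E) = P*(-2) = -2*P)
w(x) = -16 - 2*x (w(x) = -2*(x - 2*(-4)) = -2*(x + 8) = -2*(8 + x) = -16 - 2*x)
(51 + j)*w(8) = (51 - 151/78)*(-16 - 2*8) = 3827*(-16 - 16)/78 = (3827/78)*(-32) = -61232/39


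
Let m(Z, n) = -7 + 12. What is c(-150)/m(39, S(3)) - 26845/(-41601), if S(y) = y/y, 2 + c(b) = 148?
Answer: 886853/29715 ≈ 29.845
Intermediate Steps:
c(b) = 146 (c(b) = -2 + 148 = 146)
S(y) = 1
m(Z, n) = 5
c(-150)/m(39, S(3)) - 26845/(-41601) = 146/5 - 26845/(-41601) = 146*(1/5) - 26845*(-1/41601) = 146/5 + 3835/5943 = 886853/29715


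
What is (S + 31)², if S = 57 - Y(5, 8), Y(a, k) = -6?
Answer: 8836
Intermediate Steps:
S = 63 (S = 57 - 1*(-6) = 57 + 6 = 63)
(S + 31)² = (63 + 31)² = 94² = 8836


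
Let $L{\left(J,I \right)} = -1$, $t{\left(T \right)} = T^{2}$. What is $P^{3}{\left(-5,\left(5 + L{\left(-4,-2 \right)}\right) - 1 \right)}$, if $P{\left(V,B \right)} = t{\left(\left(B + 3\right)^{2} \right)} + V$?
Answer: $2151685171$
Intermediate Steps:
$P{\left(V,B \right)} = V + \left(3 + B\right)^{4}$ ($P{\left(V,B \right)} = \left(\left(B + 3\right)^{2}\right)^{2} + V = \left(\left(3 + B\right)^{2}\right)^{2} + V = \left(3 + B\right)^{4} + V = V + \left(3 + B\right)^{4}$)
$P^{3}{\left(-5,\left(5 + L{\left(-4,-2 \right)}\right) - 1 \right)} = \left(-5 + \left(3 + \left(\left(5 - 1\right) - 1\right)\right)^{4}\right)^{3} = \left(-5 + \left(3 + \left(4 - 1\right)\right)^{4}\right)^{3} = \left(-5 + \left(3 + 3\right)^{4}\right)^{3} = \left(-5 + 6^{4}\right)^{3} = \left(-5 + 1296\right)^{3} = 1291^{3} = 2151685171$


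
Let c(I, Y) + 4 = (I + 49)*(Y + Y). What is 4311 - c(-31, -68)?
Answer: 6763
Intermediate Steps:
c(I, Y) = -4 + 2*Y*(49 + I) (c(I, Y) = -4 + (I + 49)*(Y + Y) = -4 + (49 + I)*(2*Y) = -4 + 2*Y*(49 + I))
4311 - c(-31, -68) = 4311 - (-4 + 98*(-68) + 2*(-31)*(-68)) = 4311 - (-4 - 6664 + 4216) = 4311 - 1*(-2452) = 4311 + 2452 = 6763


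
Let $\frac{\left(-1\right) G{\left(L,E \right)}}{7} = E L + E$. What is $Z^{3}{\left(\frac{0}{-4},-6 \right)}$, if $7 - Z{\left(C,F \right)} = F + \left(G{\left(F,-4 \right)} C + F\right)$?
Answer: $6859$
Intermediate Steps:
$G{\left(L,E \right)} = - 7 E - 7 E L$ ($G{\left(L,E \right)} = - 7 \left(E L + E\right) = - 7 \left(E + E L\right) = - 7 E - 7 E L$)
$Z{\left(C,F \right)} = 7 - 2 F - C \left(28 + 28 F\right)$ ($Z{\left(C,F \right)} = 7 - \left(F + \left(\left(-7\right) \left(-4\right) \left(1 + F\right) C + F\right)\right) = 7 - \left(F + \left(\left(28 + 28 F\right) C + F\right)\right) = 7 - \left(F + \left(C \left(28 + 28 F\right) + F\right)\right) = 7 - \left(F + \left(F + C \left(28 + 28 F\right)\right)\right) = 7 - \left(2 F + C \left(28 + 28 F\right)\right) = 7 - 2 F - C \left(28 + 28 F\right)$)
$Z^{3}{\left(\frac{0}{-4},-6 \right)} = \left(7 - -12 - 28 \frac{0}{-4} \left(1 - 6\right)\right)^{3} = \left(7 + 12 - 28 \cdot 0 \left(- \frac{1}{4}\right) \left(-5\right)\right)^{3} = \left(7 + 12 - 0 \left(-5\right)\right)^{3} = \left(7 + 12 + 0\right)^{3} = 19^{3} = 6859$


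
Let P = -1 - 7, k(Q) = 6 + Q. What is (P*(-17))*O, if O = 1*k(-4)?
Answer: 272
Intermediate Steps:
O = 2 (O = 1*(6 - 4) = 1*2 = 2)
P = -8
(P*(-17))*O = -8*(-17)*2 = 136*2 = 272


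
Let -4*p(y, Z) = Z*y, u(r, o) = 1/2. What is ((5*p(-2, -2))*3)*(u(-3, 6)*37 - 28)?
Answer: 285/2 ≈ 142.50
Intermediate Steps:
u(r, o) = ½
p(y, Z) = -Z*y/4
((5*p(-2, -2))*3)*(u(-3, 6)*37 - 28) = ((5*(-¼*(-2)*(-2)))*3)*((½)*37 - 28) = ((5*(-1))*3)*(37/2 - 28) = -5*3*(-19/2) = -15*(-19/2) = 285/2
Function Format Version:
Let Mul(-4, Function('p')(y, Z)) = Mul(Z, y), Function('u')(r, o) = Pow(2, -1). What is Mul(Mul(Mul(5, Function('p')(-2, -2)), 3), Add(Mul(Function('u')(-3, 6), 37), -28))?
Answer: Rational(285, 2) ≈ 142.50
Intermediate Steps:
Function('u')(r, o) = Rational(1, 2)
Function('p')(y, Z) = Mul(Rational(-1, 4), Z, y) (Function('p')(y, Z) = Mul(Rational(-1, 4), Mul(Z, y)) = Mul(Rational(-1, 4), Z, y))
Mul(Mul(Mul(5, Function('p')(-2, -2)), 3), Add(Mul(Function('u')(-3, 6), 37), -28)) = Mul(Mul(Mul(5, Mul(Rational(-1, 4), -2, -2)), 3), Add(Mul(Rational(1, 2), 37), -28)) = Mul(Mul(Mul(5, -1), 3), Add(Rational(37, 2), -28)) = Mul(Mul(-5, 3), Rational(-19, 2)) = Mul(-15, Rational(-19, 2)) = Rational(285, 2)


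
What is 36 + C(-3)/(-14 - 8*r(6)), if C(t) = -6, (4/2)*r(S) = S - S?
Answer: 255/7 ≈ 36.429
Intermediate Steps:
r(S) = 0 (r(S) = (S - S)/2 = (1/2)*0 = 0)
36 + C(-3)/(-14 - 8*r(6)) = 36 - 6/(-14 - 8*0) = 36 - 6/(-14 + 0) = 36 - 6/(-14) = 36 - 1/14*(-6) = 36 + 3/7 = 255/7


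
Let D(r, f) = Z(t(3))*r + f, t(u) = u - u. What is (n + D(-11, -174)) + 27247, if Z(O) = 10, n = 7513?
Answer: 34476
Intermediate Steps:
t(u) = 0
D(r, f) = f + 10*r (D(r, f) = 10*r + f = f + 10*r)
(n + D(-11, -174)) + 27247 = (7513 + (-174 + 10*(-11))) + 27247 = (7513 + (-174 - 110)) + 27247 = (7513 - 284) + 27247 = 7229 + 27247 = 34476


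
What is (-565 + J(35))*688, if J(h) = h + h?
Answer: -340560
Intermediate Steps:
J(h) = 2*h
(-565 + J(35))*688 = (-565 + 2*35)*688 = (-565 + 70)*688 = -495*688 = -340560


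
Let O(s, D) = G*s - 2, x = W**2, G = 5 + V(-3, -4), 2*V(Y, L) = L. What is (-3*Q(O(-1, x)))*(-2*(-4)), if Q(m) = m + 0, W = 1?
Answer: 120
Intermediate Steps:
V(Y, L) = L/2
G = 3 (G = 5 + (1/2)*(-4) = 5 - 2 = 3)
x = 1 (x = 1**2 = 1)
O(s, D) = -2 + 3*s (O(s, D) = 3*s - 2 = -2 + 3*s)
Q(m) = m
(-3*Q(O(-1, x)))*(-2*(-4)) = (-3*(-2 + 3*(-1)))*(-2*(-4)) = -3*(-2 - 3)*8 = -3*(-5)*8 = 15*8 = 120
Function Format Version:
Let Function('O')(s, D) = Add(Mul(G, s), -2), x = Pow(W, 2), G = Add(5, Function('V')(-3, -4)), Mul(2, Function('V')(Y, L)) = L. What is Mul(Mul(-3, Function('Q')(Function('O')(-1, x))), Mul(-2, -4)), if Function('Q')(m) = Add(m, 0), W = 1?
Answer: 120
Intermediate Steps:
Function('V')(Y, L) = Mul(Rational(1, 2), L)
G = 3 (G = Add(5, Mul(Rational(1, 2), -4)) = Add(5, -2) = 3)
x = 1 (x = Pow(1, 2) = 1)
Function('O')(s, D) = Add(-2, Mul(3, s)) (Function('O')(s, D) = Add(Mul(3, s), -2) = Add(-2, Mul(3, s)))
Function('Q')(m) = m
Mul(Mul(-3, Function('Q')(Function('O')(-1, x))), Mul(-2, -4)) = Mul(Mul(-3, Add(-2, Mul(3, -1))), Mul(-2, -4)) = Mul(Mul(-3, Add(-2, -3)), 8) = Mul(Mul(-3, -5), 8) = Mul(15, 8) = 120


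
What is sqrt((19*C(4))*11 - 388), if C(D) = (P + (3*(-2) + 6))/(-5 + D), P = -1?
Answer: I*sqrt(179) ≈ 13.379*I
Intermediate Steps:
C(D) = -1/(-5 + D) (C(D) = (-1 + (3*(-2) + 6))/(-5 + D) = (-1 + (-6 + 6))/(-5 + D) = (-1 + 0)/(-5 + D) = -1/(-5 + D))
sqrt((19*C(4))*11 - 388) = sqrt((19*(-1/(-5 + 4)))*11 - 388) = sqrt((19*(-1/(-1)))*11 - 388) = sqrt((19*(-1*(-1)))*11 - 388) = sqrt((19*1)*11 - 388) = sqrt(19*11 - 388) = sqrt(209 - 388) = sqrt(-179) = I*sqrt(179)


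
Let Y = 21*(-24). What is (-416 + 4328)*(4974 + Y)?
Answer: 17486640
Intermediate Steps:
Y = -504
(-416 + 4328)*(4974 + Y) = (-416 + 4328)*(4974 - 504) = 3912*4470 = 17486640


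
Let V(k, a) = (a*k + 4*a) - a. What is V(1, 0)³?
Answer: 0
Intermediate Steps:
V(k, a) = 3*a + a*k (V(k, a) = (4*a + a*k) - a = 3*a + a*k)
V(1, 0)³ = (0*(3 + 1))³ = (0*4)³ = 0³ = 0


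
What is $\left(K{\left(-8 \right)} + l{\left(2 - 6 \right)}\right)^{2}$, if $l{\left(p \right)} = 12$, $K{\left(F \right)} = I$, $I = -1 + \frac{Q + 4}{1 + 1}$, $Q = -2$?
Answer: $144$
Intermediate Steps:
$I = 0$ ($I = -1 + \frac{-2 + 4}{1 + 1} = -1 + \frac{2}{2} = -1 + 2 \cdot \frac{1}{2} = -1 + 1 = 0$)
$K{\left(F \right)} = 0$
$\left(K{\left(-8 \right)} + l{\left(2 - 6 \right)}\right)^{2} = \left(0 + 12\right)^{2} = 12^{2} = 144$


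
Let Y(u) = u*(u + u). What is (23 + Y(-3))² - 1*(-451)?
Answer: 2132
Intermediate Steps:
Y(u) = 2*u² (Y(u) = u*(2*u) = 2*u²)
(23 + Y(-3))² - 1*(-451) = (23 + 2*(-3)²)² - 1*(-451) = (23 + 2*9)² + 451 = (23 + 18)² + 451 = 41² + 451 = 1681 + 451 = 2132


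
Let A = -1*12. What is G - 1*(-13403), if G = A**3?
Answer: 11675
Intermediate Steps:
A = -12
G = -1728 (G = (-12)**3 = -1728)
G - 1*(-13403) = -1728 - 1*(-13403) = -1728 + 13403 = 11675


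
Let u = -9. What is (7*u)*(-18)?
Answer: 1134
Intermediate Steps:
(7*u)*(-18) = (7*(-9))*(-18) = -63*(-18) = 1134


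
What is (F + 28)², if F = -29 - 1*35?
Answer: 1296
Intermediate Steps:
F = -64 (F = -29 - 35 = -64)
(F + 28)² = (-64 + 28)² = (-36)² = 1296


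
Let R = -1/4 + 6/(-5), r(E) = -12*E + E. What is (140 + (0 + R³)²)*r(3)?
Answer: -315309169593/64000000 ≈ -4926.7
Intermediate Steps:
r(E) = -11*E
R = -29/20 (R = -1*¼ + 6*(-⅕) = -¼ - 6/5 = -29/20 ≈ -1.4500)
(140 + (0 + R³)²)*r(3) = (140 + (0 + (-29/20)³)²)*(-11*3) = (140 + (0 - 24389/8000)²)*(-33) = (140 + (-24389/8000)²)*(-33) = (140 + 594823321/64000000)*(-33) = (9554823321/64000000)*(-33) = -315309169593/64000000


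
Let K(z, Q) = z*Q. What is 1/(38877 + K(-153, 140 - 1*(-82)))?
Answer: 1/4911 ≈ 0.00020362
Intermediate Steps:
K(z, Q) = Q*z
1/(38877 + K(-153, 140 - 1*(-82))) = 1/(38877 + (140 - 1*(-82))*(-153)) = 1/(38877 + (140 + 82)*(-153)) = 1/(38877 + 222*(-153)) = 1/(38877 - 33966) = 1/4911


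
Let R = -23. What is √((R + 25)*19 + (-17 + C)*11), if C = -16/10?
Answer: 7*I*√85/5 ≈ 12.907*I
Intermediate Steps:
C = -8/5 (C = -16*⅒ = -8/5 ≈ -1.6000)
√((R + 25)*19 + (-17 + C)*11) = √((-23 + 25)*19 + (-17 - 8/5)*11) = √(2*19 - 93/5*11) = √(38 - 1023/5) = √(-833/5) = 7*I*√85/5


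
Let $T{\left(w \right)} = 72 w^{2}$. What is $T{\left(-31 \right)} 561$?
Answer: $38816712$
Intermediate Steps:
$T{\left(-31 \right)} 561 = 72 \left(-31\right)^{2} \cdot 561 = 72 \cdot 961 \cdot 561 = 69192 \cdot 561 = 38816712$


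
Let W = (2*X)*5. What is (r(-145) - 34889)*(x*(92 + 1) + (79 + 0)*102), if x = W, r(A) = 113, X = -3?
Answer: -183199968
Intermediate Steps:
W = -30 (W = (2*(-3))*5 = -6*5 = -30)
x = -30
(r(-145) - 34889)*(x*(92 + 1) + (79 + 0)*102) = (113 - 34889)*(-30*(92 + 1) + (79 + 0)*102) = -34776*(-30*93 + 79*102) = -34776*(-2790 + 8058) = -34776*5268 = -183199968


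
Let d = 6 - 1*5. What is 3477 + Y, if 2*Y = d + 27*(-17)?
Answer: 3248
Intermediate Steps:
d = 1 (d = 6 - 5 = 1)
Y = -229 (Y = (1 + 27*(-17))/2 = (1 - 459)/2 = (1/2)*(-458) = -229)
3477 + Y = 3477 - 229 = 3248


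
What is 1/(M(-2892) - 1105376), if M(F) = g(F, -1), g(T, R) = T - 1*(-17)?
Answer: -1/1108251 ≈ -9.0232e-7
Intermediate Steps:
g(T, R) = 17 + T (g(T, R) = T + 17 = 17 + T)
M(F) = 17 + F
1/(M(-2892) - 1105376) = 1/((17 - 2892) - 1105376) = 1/(-2875 - 1105376) = 1/(-1108251) = -1/1108251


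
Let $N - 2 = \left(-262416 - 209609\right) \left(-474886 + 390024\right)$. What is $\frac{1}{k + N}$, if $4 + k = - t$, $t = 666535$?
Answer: $\frac{1}{40056319013} \approx 2.4965 \cdot 10^{-11}$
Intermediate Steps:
$k = -666539$ ($k = -4 - 666535 = -666539$)
$N = 40056985552$ ($N = 2 + \left(-262416 - 209609\right) \left(-474886 + 390024\right) = 2 - -40056985550 = 2 + 40056985550 = 40056985552$)
$\frac{1}{k + N} = \frac{1}{-666539 + 40056985552} = \frac{1}{40056319013}$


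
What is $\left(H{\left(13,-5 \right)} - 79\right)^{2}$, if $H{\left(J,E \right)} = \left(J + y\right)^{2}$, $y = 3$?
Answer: $31329$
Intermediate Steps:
$H{\left(J,E \right)} = \left(3 + J\right)^{2}$ ($H{\left(J,E \right)} = \left(J + 3\right)^{2} = \left(3 + J\right)^{2}$)
$\left(H{\left(13,-5 \right)} - 79\right)^{2} = \left(\left(3 + 13\right)^{2} - 79\right)^{2} = \left(16^{2} - 79\right)^{2} = \left(256 - 79\right)^{2} = 177^{2} = 31329$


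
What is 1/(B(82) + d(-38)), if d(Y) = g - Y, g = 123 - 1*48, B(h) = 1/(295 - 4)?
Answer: 291/32884 ≈ 0.0088493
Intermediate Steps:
B(h) = 1/291
g = 75 (g = 123 - 48 = 75)
d(Y) = 75 - Y
1/(B(82) + d(-38)) = 1/(1/291 + (75 - 1*(-38))) = 1/(1/291 + (75 + 38)) = 1/(1/291 + 113) = 1/(32884/291) = 291/32884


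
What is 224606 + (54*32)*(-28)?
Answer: 176222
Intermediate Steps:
224606 + (54*32)*(-28) = 224606 + 1728*(-28) = 224606 - 48384 = 176222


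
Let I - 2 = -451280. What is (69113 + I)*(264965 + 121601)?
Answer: -147731995390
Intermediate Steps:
I = -451278 (I = 2 - 451280 = -451278)
(69113 + I)*(264965 + 121601) = (69113 - 451278)*(264965 + 121601) = -382165*386566 = -147731995390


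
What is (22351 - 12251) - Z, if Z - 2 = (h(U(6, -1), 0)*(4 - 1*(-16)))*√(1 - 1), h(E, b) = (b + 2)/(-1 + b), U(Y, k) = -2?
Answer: 10098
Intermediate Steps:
h(E, b) = (2 + b)/(-1 + b)
Z = 2 (Z = 2 + (((2 + 0)/(-1 + 0))*(4 - 1*(-16)))*√(1 - 1) = 2 + ((2/(-1))*(4 + 16))*√0 = 2 + (-1*2*20)*0 = 2 - 2*20*0 = 2 - 40*0 = 2 + 0 = 2)
(22351 - 12251) - Z = (22351 - 12251) - 1*2 = 10100 - 2 = 10098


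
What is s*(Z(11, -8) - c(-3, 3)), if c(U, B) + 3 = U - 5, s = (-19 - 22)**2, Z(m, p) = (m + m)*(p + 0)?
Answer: -277365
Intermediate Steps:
Z(m, p) = 2*m*p (Z(m, p) = (2*m)*p = 2*m*p)
s = 1681 (s = (-41)**2 = 1681)
c(U, B) = -8 + U (c(U, B) = -3 + (U - 5) = -3 + (-5 + U) = -8 + U)
s*(Z(11, -8) - c(-3, 3)) = 1681*(2*11*(-8) - (-8 - 3)) = 1681*(-176 - 1*(-11)) = 1681*(-176 + 11) = 1681*(-165) = -277365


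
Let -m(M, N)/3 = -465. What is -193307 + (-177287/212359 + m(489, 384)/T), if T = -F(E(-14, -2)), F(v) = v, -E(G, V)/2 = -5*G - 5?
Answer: -1067257872839/5521334 ≈ -1.9330e+5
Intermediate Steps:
m(M, N) = 1395 (m(M, N) = -3*(-465) = 1395)
E(G, V) = 10 + 10*G (E(G, V) = -2*(-5*G - 5) = -2*(-5 - 5*G) = 10 + 10*G)
T = 130 (T = -(10 + 10*(-14)) = -(10 - 140) = -1*(-130) = 130)
-193307 + (-177287/212359 + m(489, 384)/T) = -193307 + (-177287/212359 + 1395/130) = -193307 + (-177287*1/212359 + 1395*(1/130)) = -193307 + (-177287/212359 + 279/26) = -193307 + 54638699/5521334 = -1067257872839/5521334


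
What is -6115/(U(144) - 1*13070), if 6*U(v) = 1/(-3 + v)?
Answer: 5173290/11057219 ≈ 0.46787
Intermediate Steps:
U(v) = 1/(6*(-3 + v))
-6115/(U(144) - 1*13070) = -6115/(1/(6*(-3 + 144)) - 1*13070) = -6115/((⅙)/141 - 13070) = -6115/((⅙)*(1/141) - 13070) = -6115/(1/846 - 13070) = -6115/(-11057219/846) = -6115*(-846/11057219) = 5173290/11057219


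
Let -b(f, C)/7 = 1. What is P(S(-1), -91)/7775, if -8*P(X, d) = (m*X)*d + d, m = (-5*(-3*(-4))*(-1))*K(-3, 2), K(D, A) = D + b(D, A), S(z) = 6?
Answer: -327509/62200 ≈ -5.2654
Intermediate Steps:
b(f, C) = -7 (b(f, C) = -7*1 = -7)
K(D, A) = -7 + D (K(D, A) = D - 7 = -7 + D)
m = -600 (m = (-5*(-3*(-4))*(-1))*(-7 - 3) = -60*(-1)*(-10) = -5*(-12)*(-10) = 60*(-10) = -600)
P(X, d) = -d/8 + 75*X*d (P(X, d) = -((-600*X)*d + d)/8 = -(-600*X*d + d)/8 = -(d - 600*X*d)/8 = -d/8 + 75*X*d)
P(S(-1), -91)/7775 = ((⅛)*(-91)*(-1 + 600*6))/7775 = ((⅛)*(-91)*(-1 + 3600))*(1/7775) = ((⅛)*(-91)*3599)*(1/7775) = -327509/8*1/7775 = -327509/62200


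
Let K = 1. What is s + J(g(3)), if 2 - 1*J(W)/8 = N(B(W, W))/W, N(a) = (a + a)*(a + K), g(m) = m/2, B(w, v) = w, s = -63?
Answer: -87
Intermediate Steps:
g(m) = m/2 (g(m) = m*(½) = m/2)
N(a) = 2*a*(1 + a) (N(a) = (a + a)*(a + 1) = (2*a)*(1 + a) = 2*a*(1 + a))
J(W) = -16*W (J(W) = 16 - 8*2*W*(1 + W)/W = 16 - 8*(2 + 2*W) = 16 + (-16 - 16*W) = -16*W)
s + J(g(3)) = -63 - 8*3 = -63 - 16*3/2 = -63 - 24 = -87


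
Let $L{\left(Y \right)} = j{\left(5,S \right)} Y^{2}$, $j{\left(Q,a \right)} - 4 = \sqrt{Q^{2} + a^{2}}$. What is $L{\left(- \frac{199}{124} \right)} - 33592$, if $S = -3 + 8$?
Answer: $- \frac{129088047}{3844} + \frac{198005 \sqrt{2}}{15376} \approx -33564.0$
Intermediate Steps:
$S = 5$
$j{\left(Q,a \right)} = 4 + \sqrt{Q^{2} + a^{2}}$
$L{\left(Y \right)} = Y^{2} \left(4 + 5 \sqrt{2}\right)$ ($L{\left(Y \right)} = \left(4 + \sqrt{5^{2} + 5^{2}}\right) Y^{2} = \left(4 + \sqrt{25 + 25}\right) Y^{2} = \left(4 + \sqrt{50}\right) Y^{2} = \left(4 + 5 \sqrt{2}\right) Y^{2} = Y^{2} \left(4 + 5 \sqrt{2}\right)$)
$L{\left(- \frac{199}{124} \right)} - 33592 = \left(- \frac{199}{124}\right)^{2} \left(4 + 5 \sqrt{2}\right) - 33592 = \frac{39601 \left(4 + 5 \sqrt{2}\right)}{15376} - 33592 = \left(\frac{39601}{3844} + \frac{198005 \sqrt{2}}{15376}\right) - 33592 = - \frac{129088047}{3844} + \frac{198005 \sqrt{2}}{15376}$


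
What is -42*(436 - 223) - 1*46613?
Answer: -55559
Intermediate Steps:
-42*(436 - 223) - 1*46613 = -42*213 - 46613 = -8946 - 46613 = -55559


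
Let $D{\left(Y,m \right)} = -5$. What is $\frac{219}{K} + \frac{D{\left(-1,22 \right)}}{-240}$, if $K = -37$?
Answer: $- \frac{10475}{1776} \approx -5.8981$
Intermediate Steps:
$\frac{219}{K} + \frac{D{\left(-1,22 \right)}}{-240} = \frac{219}{-37} - \frac{5}{-240} = 219 \left(- \frac{1}{37}\right) - - \frac{1}{48} = - \frac{219}{37} + \frac{1}{48} = - \frac{10475}{1776}$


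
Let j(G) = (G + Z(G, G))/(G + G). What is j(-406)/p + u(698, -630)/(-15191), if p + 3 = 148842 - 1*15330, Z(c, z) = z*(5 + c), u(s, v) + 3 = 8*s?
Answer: -748151929/2028135219 ≈ -0.36889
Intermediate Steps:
u(s, v) = -3 + 8*s
p = 133509 (p = -3 + (148842 - 1*15330) = -3 + (148842 - 15330) = -3 + 133512 = 133509)
j(G) = (G + G*(5 + G))/(2*G) (j(G) = (G + G*(5 + G))/(G + G) = (G + G*(5 + G))/((2*G)) = (G + G*(5 + G))*(1/(2*G)) = (G + G*(5 + G))/(2*G))
j(-406)/p + u(698, -630)/(-15191) = (3 + (1/2)*(-406))/133509 + (-3 + 8*698)/(-15191) = (3 - 203)*(1/133509) + (-3 + 5584)*(-1/15191) = -200*1/133509 + 5581*(-1/15191) = -200/133509 - 5581/15191 = -748151929/2028135219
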